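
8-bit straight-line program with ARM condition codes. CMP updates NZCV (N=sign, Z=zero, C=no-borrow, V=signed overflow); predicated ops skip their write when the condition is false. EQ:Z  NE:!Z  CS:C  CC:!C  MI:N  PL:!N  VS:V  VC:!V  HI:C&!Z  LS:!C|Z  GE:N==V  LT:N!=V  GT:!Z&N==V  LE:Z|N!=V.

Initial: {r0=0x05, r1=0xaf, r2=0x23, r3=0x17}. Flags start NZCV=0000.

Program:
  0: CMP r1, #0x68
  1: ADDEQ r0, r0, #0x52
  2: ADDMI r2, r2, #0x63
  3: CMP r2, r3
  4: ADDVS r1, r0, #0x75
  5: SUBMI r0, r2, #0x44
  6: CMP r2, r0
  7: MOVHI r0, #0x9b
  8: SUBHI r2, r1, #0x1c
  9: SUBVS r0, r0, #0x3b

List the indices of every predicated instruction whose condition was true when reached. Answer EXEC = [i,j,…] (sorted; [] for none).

0: ✓ CMP  NZCV=0011
1: · ADDEQ
2: · ADDMI
3: ✓ CMP  NZCV=0010
4: · ADDVS
5: · SUBMI
6: ✓ CMP  NZCV=0010
7: ✓ MOVHI  r0←0x9b
8: ✓ SUBHI  r2←0x93
9: · SUBVS

EXEC = [7,8]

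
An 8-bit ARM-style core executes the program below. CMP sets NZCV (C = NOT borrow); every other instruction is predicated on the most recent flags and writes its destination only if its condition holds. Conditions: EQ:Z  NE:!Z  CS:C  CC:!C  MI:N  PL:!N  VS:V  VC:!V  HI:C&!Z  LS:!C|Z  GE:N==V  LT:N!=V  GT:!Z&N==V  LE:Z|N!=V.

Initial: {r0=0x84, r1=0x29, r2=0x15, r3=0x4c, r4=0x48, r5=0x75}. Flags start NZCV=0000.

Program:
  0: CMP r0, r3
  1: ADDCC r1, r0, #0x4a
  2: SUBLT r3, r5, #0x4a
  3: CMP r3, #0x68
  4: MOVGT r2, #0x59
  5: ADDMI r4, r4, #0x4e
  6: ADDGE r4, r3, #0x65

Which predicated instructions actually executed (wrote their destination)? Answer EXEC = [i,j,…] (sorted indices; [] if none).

0: ✓ CMP  NZCV=0011
1: · ADDCC
2: ✓ SUBLT  r3←0x2b
3: ✓ CMP  NZCV=1000
4: · MOVGT
5: ✓ ADDMI  r4←0x96
6: · ADDGE

EXEC = [2,5]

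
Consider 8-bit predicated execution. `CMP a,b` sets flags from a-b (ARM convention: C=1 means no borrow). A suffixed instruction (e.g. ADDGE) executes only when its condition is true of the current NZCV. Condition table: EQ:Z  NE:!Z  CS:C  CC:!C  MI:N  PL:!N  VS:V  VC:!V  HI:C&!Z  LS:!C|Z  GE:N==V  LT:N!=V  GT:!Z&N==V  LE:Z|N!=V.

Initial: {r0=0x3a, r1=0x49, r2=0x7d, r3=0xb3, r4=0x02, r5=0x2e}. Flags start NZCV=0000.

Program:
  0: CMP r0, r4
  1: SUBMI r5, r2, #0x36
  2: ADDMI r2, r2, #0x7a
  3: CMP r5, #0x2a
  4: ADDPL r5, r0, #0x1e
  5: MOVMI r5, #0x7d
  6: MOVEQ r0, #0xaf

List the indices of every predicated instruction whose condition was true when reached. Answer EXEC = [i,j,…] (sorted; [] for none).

[0] flags=0010 → (cmp)
[1] flags=0010 MI?F → skip
[2] flags=0010 MI?F → skip
[3] flags=0010 → (cmp)
[4] flags=0010 PL?T → r5=0x58
[5] flags=0010 MI?F → skip
[6] flags=0010 EQ?F → skip

EXEC = [4]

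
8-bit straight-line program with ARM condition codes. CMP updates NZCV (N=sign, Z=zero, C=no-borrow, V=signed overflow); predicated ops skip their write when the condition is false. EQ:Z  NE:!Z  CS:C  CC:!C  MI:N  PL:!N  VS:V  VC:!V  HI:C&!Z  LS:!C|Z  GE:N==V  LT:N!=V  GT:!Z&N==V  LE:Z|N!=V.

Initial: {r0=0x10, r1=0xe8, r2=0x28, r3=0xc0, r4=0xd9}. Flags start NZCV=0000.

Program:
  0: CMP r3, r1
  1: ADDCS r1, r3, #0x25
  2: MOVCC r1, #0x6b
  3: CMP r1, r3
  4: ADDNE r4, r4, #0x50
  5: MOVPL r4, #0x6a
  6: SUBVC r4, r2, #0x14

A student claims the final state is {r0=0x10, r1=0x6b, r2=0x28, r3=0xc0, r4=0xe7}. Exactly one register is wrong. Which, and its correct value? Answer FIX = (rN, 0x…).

FIX = (r4, 0x29)

0: ✓ CMP  NZCV=1000
1: · ADDCS
2: ✓ MOVCC  r1←0x6b
3: ✓ CMP  NZCV=1001
4: ✓ ADDNE  r4←0x29
5: · MOVPL
6: · SUBVC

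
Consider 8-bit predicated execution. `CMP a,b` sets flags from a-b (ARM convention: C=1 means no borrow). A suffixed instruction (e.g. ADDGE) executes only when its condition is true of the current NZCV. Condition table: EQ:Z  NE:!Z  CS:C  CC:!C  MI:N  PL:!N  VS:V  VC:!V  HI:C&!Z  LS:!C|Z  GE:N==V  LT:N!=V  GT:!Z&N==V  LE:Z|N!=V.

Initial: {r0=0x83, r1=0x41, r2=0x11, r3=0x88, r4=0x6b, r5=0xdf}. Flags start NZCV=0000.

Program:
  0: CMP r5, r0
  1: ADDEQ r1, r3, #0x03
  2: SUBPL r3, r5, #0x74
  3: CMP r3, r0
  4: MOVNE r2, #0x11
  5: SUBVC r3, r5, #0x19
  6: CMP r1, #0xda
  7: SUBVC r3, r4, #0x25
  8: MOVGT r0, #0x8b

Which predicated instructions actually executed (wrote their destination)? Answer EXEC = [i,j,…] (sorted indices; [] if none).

EXEC = [2,4,7,8]

[0] flags=0010 → (cmp)
[1] flags=0010 EQ?F → skip
[2] flags=0010 PL?T → r3=0x6b
[3] flags=1001 → (cmp)
[4] flags=1001 NE?T → r2=0x11
[5] flags=1001 VC?F → skip
[6] flags=0000 → (cmp)
[7] flags=0000 VC?T → r3=0x46
[8] flags=0000 GT?T → r0=0x8b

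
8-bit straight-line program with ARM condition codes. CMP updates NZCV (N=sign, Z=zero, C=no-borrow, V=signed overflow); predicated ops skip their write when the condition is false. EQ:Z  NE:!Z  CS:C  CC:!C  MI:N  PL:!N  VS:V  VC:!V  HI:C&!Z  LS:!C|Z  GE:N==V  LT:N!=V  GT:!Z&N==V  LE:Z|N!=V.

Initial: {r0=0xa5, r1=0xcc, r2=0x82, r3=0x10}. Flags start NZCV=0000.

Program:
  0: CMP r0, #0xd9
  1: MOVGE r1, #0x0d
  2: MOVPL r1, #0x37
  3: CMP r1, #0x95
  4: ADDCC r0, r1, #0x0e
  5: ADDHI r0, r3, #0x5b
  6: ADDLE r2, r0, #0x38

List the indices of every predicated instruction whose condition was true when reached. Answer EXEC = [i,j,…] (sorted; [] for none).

0: ✓ CMP  NZCV=1000
1: · MOVGE
2: · MOVPL
3: ✓ CMP  NZCV=0010
4: · ADDCC
5: ✓ ADDHI  r0←0x6b
6: · ADDLE

EXEC = [5]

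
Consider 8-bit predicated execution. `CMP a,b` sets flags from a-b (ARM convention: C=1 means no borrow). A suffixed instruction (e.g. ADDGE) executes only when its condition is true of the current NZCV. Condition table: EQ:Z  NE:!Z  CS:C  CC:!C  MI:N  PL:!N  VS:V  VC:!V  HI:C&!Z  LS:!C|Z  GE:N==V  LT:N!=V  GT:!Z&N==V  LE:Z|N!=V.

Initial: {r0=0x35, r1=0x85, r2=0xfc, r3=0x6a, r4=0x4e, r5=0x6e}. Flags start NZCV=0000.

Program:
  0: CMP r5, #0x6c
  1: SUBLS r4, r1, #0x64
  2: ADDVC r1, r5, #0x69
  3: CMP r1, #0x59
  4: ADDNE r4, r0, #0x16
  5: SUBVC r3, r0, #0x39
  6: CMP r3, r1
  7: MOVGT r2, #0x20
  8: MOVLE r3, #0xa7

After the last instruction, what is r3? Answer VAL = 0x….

VAL = 0x6a

0: ✓ CMP  NZCV=0010
1: · SUBLS
2: ✓ ADDVC  r1←0xd7
3: ✓ CMP  NZCV=0011
4: ✓ ADDNE  r4←0x4b
5: · SUBVC
6: ✓ CMP  NZCV=1001
7: ✓ MOVGT  r2←0x20
8: · MOVLE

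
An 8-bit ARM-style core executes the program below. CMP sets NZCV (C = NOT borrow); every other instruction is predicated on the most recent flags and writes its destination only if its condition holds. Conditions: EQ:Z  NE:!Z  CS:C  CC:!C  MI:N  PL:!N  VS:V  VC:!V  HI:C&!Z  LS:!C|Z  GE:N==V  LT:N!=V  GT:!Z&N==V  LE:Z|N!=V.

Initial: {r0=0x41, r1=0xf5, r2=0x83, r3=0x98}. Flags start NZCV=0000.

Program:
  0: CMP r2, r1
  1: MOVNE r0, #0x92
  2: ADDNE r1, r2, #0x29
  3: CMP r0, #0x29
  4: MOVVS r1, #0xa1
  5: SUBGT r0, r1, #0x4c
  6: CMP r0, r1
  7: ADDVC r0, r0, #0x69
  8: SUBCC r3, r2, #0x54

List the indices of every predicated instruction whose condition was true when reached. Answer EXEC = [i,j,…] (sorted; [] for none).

EXEC = [1,2,4,7,8]

0: ✓ CMP  NZCV=1000
1: ✓ MOVNE  r0←0x92
2: ✓ ADDNE  r1←0xac
3: ✓ CMP  NZCV=0011
4: ✓ MOVVS  r1←0xa1
5: · SUBGT
6: ✓ CMP  NZCV=1000
7: ✓ ADDVC  r0←0xfb
8: ✓ SUBCC  r3←0x2f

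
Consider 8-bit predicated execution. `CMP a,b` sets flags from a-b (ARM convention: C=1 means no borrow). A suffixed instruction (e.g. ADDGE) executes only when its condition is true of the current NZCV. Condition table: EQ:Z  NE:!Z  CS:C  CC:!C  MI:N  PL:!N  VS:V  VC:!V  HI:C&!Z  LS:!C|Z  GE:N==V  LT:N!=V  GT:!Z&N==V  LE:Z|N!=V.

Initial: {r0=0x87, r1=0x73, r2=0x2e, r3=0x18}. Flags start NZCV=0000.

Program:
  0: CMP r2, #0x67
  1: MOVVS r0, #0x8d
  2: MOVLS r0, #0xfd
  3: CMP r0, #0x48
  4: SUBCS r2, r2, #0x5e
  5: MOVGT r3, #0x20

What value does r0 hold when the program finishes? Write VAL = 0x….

0: ✓ CMP  NZCV=1000
1: · MOVVS
2: ✓ MOVLS  r0←0xfd
3: ✓ CMP  NZCV=1010
4: ✓ SUBCS  r2←0xd0
5: · MOVGT

VAL = 0xfd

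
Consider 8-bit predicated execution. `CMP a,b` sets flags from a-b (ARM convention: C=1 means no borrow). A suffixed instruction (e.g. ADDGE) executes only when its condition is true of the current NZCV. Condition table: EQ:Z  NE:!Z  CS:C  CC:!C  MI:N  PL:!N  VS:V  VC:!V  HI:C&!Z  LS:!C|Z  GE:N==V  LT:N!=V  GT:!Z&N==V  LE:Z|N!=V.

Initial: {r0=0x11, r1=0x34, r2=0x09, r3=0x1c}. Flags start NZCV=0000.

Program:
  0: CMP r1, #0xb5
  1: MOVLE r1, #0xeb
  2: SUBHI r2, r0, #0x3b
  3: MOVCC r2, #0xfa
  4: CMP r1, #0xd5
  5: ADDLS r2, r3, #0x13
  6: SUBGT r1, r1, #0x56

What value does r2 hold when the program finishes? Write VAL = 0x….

VAL = 0x2f

0: ✓ CMP  NZCV=0000
1: · MOVLE
2: · SUBHI
3: ✓ MOVCC  r2←0xfa
4: ✓ CMP  NZCV=0000
5: ✓ ADDLS  r2←0x2f
6: ✓ SUBGT  r1←0xde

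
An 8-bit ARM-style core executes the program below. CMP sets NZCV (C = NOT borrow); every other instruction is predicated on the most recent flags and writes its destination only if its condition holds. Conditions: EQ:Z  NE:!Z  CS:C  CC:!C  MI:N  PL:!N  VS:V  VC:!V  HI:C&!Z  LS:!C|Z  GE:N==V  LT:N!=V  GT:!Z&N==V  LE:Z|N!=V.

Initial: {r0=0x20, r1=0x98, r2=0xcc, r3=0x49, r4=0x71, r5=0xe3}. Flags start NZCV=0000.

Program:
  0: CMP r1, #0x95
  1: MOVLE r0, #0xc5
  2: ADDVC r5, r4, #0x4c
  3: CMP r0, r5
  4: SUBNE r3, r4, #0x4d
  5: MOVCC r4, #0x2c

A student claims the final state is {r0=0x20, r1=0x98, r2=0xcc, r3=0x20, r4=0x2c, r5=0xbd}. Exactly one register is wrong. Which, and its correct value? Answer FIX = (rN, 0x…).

0: ✓ CMP  NZCV=0010
1: · MOVLE
2: ✓ ADDVC  r5←0xbd
3: ✓ CMP  NZCV=0000
4: ✓ SUBNE  r3←0x24
5: ✓ MOVCC  r4←0x2c

FIX = (r3, 0x24)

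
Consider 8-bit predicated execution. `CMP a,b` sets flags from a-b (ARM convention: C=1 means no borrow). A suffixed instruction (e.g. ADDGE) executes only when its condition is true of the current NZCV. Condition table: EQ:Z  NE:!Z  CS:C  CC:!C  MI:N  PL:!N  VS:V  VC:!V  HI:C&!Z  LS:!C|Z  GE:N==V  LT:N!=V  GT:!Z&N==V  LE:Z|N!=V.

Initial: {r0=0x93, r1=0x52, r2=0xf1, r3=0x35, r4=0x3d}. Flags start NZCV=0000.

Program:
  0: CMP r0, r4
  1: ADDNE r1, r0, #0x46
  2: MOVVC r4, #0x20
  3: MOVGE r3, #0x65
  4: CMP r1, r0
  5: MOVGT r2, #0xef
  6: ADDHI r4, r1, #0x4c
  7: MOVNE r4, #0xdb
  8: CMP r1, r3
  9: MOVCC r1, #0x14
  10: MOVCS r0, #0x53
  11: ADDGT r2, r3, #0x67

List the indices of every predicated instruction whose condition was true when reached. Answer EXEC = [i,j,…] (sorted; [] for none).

0: ✓ CMP  NZCV=0011
1: ✓ ADDNE  r1←0xd9
2: · MOVVC
3: · MOVGE
4: ✓ CMP  NZCV=0010
5: ✓ MOVGT  r2←0xef
6: ✓ ADDHI  r4←0x25
7: ✓ MOVNE  r4←0xdb
8: ✓ CMP  NZCV=1010
9: · MOVCC
10: ✓ MOVCS  r0←0x53
11: · ADDGT

EXEC = [1,5,6,7,10]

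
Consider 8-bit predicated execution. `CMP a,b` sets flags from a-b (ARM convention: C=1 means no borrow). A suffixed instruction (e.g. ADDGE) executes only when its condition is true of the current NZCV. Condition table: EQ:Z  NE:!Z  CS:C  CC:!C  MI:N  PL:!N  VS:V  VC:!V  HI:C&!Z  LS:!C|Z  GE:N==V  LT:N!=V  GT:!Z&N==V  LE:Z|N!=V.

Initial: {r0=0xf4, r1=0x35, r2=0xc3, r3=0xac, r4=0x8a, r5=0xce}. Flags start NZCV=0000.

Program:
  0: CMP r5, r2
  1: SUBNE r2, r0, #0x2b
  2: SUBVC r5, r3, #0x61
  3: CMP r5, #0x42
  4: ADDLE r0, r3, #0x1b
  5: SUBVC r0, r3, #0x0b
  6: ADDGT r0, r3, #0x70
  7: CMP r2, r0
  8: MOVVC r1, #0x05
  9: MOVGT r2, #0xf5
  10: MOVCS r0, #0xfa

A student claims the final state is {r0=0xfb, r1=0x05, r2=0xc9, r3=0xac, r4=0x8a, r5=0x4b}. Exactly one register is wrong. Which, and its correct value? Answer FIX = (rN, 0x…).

FIX = (r0, 0xfa)

0: ✓ CMP  NZCV=0010
1: ✓ SUBNE  r2←0xc9
2: ✓ SUBVC  r5←0x4b
3: ✓ CMP  NZCV=0010
4: · ADDLE
5: ✓ SUBVC  r0←0xa1
6: ✓ ADDGT  r0←0x1c
7: ✓ CMP  NZCV=1010
8: ✓ MOVVC  r1←0x05
9: · MOVGT
10: ✓ MOVCS  r0←0xfa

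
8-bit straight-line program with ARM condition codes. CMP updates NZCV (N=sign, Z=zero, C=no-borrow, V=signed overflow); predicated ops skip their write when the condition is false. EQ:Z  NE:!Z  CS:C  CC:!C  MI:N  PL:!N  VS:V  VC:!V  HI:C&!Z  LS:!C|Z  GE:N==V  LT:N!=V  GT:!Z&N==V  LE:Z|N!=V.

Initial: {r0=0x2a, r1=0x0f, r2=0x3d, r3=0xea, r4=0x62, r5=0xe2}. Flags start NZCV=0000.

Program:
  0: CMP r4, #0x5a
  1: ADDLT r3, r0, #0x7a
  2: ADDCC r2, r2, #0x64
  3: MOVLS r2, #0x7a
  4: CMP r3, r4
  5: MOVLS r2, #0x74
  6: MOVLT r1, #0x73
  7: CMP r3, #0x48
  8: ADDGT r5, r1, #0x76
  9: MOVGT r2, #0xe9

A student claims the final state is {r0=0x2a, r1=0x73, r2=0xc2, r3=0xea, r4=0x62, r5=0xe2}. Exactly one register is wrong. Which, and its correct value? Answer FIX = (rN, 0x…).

0: ✓ CMP  NZCV=0010
1: · ADDLT
2: · ADDCC
3: · MOVLS
4: ✓ CMP  NZCV=1010
5: · MOVLS
6: ✓ MOVLT  r1←0x73
7: ✓ CMP  NZCV=1010
8: · ADDGT
9: · MOVGT

FIX = (r2, 0x3d)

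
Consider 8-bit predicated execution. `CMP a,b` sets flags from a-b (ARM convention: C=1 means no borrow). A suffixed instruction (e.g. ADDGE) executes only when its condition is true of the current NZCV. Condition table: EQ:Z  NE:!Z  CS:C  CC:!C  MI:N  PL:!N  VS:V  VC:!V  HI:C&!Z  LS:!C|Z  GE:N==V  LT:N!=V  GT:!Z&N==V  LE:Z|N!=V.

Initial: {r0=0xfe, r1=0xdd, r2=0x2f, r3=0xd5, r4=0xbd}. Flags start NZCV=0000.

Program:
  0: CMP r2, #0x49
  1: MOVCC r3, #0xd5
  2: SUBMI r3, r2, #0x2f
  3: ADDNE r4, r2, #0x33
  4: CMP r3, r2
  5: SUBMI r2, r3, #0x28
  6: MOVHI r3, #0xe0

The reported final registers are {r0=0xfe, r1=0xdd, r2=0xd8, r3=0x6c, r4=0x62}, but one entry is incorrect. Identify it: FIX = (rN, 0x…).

FIX = (r3, 0x00)

[0] flags=1000 → (cmp)
[1] flags=1000 CC?T → r3=0xd5
[2] flags=1000 MI?T → r3=0x00
[3] flags=1000 NE?T → r4=0x62
[4] flags=1000 → (cmp)
[5] flags=1000 MI?T → r2=0xd8
[6] flags=1000 HI?F → skip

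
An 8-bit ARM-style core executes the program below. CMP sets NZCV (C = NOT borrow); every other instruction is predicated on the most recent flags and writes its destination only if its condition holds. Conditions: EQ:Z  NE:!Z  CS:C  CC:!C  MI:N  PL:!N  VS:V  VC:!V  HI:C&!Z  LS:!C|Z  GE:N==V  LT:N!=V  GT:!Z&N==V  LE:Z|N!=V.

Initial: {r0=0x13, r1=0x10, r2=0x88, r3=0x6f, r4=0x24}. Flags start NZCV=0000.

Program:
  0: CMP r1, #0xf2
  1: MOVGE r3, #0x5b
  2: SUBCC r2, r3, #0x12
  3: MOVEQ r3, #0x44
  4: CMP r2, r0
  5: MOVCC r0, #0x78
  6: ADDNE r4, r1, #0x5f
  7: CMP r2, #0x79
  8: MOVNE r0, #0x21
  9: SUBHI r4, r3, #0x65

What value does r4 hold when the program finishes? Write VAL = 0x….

0: ✓ CMP  NZCV=0000
1: ✓ MOVGE  r3←0x5b
2: ✓ SUBCC  r2←0x49
3: · MOVEQ
4: ✓ CMP  NZCV=0010
5: · MOVCC
6: ✓ ADDNE  r4←0x6f
7: ✓ CMP  NZCV=1000
8: ✓ MOVNE  r0←0x21
9: · SUBHI

VAL = 0x6f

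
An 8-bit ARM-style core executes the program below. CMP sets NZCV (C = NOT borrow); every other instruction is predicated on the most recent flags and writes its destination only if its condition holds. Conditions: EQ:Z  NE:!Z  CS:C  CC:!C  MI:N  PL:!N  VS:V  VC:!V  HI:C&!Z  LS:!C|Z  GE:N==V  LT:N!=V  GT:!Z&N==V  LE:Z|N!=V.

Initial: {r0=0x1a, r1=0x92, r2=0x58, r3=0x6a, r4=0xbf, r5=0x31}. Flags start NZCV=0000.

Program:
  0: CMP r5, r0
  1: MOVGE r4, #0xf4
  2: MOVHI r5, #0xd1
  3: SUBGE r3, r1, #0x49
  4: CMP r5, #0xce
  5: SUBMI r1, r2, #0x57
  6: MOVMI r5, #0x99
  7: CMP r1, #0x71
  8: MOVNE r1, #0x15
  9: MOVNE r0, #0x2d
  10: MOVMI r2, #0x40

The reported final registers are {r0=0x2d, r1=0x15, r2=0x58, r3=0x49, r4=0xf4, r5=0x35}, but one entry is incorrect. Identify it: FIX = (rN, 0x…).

FIX = (r5, 0xd1)

0: ✓ CMP  NZCV=0010
1: ✓ MOVGE  r4←0xf4
2: ✓ MOVHI  r5←0xd1
3: ✓ SUBGE  r3←0x49
4: ✓ CMP  NZCV=0010
5: · SUBMI
6: · MOVMI
7: ✓ CMP  NZCV=0011
8: ✓ MOVNE  r1←0x15
9: ✓ MOVNE  r0←0x2d
10: · MOVMI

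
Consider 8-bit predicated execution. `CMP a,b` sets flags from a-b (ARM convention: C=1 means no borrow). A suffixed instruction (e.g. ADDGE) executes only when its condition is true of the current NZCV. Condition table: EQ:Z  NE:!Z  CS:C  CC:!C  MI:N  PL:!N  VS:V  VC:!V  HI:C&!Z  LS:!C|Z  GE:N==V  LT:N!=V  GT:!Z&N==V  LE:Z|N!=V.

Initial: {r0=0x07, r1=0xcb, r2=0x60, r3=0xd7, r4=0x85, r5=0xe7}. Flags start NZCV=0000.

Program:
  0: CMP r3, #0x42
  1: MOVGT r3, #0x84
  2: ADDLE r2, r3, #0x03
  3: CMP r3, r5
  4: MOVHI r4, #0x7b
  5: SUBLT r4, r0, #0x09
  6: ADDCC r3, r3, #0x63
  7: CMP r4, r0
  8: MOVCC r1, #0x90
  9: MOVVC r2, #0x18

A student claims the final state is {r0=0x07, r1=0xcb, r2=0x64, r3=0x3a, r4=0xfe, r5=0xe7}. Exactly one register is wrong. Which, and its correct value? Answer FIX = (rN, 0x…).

[0] flags=1010 → (cmp)
[1] flags=1010 GT?F → skip
[2] flags=1010 LE?T → r2=0xda
[3] flags=1000 → (cmp)
[4] flags=1000 HI?F → skip
[5] flags=1000 LT?T → r4=0xfe
[6] flags=1000 CC?T → r3=0x3a
[7] flags=1010 → (cmp)
[8] flags=1010 CC?F → skip
[9] flags=1010 VC?T → r2=0x18

FIX = (r2, 0x18)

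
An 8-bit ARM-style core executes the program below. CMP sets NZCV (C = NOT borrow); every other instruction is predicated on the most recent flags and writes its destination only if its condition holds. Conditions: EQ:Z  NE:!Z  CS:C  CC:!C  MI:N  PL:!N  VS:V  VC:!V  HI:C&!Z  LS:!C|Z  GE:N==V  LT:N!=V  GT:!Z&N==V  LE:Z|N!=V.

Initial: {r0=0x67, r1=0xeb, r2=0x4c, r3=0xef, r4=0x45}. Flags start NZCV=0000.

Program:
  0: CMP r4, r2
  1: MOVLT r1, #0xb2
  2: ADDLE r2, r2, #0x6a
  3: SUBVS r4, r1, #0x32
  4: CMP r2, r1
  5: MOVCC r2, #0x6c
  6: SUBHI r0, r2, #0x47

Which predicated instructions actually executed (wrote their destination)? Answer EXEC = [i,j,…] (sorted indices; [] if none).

EXEC = [1,2,6]

0: ✓ CMP  NZCV=1000
1: ✓ MOVLT  r1←0xb2
2: ✓ ADDLE  r2←0xb6
3: · SUBVS
4: ✓ CMP  NZCV=0010
5: · MOVCC
6: ✓ SUBHI  r0←0x6f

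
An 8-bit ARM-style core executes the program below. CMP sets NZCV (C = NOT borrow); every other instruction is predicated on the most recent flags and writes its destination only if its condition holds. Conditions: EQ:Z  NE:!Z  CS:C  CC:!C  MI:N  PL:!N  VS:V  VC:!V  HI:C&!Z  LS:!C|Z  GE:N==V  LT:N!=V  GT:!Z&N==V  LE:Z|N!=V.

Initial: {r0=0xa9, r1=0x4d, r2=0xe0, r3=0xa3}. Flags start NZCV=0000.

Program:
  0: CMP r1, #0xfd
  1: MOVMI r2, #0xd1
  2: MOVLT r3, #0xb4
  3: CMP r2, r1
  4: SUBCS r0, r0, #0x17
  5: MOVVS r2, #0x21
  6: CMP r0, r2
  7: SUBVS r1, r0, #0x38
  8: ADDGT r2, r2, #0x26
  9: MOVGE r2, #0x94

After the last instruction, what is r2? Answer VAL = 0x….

[0] flags=0000 → (cmp)
[1] flags=0000 MI?F → skip
[2] flags=0000 LT?F → skip
[3] flags=1010 → (cmp)
[4] flags=1010 CS?T → r0=0x92
[5] flags=1010 VS?F → skip
[6] flags=1000 → (cmp)
[7] flags=1000 VS?F → skip
[8] flags=1000 GT?F → skip
[9] flags=1000 GE?F → skip

VAL = 0xe0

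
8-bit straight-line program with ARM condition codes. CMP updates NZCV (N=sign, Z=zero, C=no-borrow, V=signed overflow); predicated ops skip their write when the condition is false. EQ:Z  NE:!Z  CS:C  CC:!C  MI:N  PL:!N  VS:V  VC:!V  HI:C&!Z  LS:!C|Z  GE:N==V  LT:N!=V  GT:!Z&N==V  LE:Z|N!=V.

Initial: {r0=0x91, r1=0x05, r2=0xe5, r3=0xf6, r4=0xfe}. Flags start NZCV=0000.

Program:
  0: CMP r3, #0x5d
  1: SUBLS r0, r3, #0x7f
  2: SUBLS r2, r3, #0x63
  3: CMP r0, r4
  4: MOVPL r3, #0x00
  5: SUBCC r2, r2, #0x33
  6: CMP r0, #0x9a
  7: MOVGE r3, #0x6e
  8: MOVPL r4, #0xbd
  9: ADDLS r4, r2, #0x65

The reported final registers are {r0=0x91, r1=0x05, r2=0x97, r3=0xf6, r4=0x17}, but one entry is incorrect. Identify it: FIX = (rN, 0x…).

0: ✓ CMP  NZCV=1010
1: · SUBLS
2: · SUBLS
3: ✓ CMP  NZCV=1000
4: · MOVPL
5: ✓ SUBCC  r2←0xb2
6: ✓ CMP  NZCV=1000
7: · MOVGE
8: · MOVPL
9: ✓ ADDLS  r4←0x17

FIX = (r2, 0xb2)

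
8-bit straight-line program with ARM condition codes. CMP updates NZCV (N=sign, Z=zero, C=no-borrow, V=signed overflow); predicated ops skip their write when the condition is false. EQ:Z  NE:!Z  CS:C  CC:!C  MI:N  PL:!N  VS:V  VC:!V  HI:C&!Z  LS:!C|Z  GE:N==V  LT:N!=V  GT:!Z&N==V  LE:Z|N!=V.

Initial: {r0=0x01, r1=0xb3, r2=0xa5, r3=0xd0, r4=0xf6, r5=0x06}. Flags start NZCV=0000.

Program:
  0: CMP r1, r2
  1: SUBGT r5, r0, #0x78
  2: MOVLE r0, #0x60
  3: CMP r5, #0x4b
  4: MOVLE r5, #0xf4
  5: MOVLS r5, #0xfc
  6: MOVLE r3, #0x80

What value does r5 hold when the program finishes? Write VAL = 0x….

[0] flags=0010 → (cmp)
[1] flags=0010 GT?T → r5=0x89
[2] flags=0010 LE?F → skip
[3] flags=0011 → (cmp)
[4] flags=0011 LE?T → r5=0xf4
[5] flags=0011 LS?F → skip
[6] flags=0011 LE?T → r3=0x80

VAL = 0xf4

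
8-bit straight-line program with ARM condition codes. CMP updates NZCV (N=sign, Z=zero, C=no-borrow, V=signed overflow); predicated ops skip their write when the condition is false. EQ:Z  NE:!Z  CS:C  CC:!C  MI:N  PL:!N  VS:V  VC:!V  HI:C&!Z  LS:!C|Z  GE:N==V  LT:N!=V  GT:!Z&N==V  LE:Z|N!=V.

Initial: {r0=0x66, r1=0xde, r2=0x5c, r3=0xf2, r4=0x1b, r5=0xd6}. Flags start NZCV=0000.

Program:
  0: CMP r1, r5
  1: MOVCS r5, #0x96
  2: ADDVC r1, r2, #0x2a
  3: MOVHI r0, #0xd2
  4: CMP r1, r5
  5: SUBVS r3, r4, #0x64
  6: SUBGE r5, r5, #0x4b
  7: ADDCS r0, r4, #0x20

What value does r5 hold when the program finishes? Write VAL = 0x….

[0] flags=0010 → (cmp)
[1] flags=0010 CS?T → r5=0x96
[2] flags=0010 VC?T → r1=0x86
[3] flags=0010 HI?T → r0=0xd2
[4] flags=1000 → (cmp)
[5] flags=1000 VS?F → skip
[6] flags=1000 GE?F → skip
[7] flags=1000 CS?F → skip

VAL = 0x96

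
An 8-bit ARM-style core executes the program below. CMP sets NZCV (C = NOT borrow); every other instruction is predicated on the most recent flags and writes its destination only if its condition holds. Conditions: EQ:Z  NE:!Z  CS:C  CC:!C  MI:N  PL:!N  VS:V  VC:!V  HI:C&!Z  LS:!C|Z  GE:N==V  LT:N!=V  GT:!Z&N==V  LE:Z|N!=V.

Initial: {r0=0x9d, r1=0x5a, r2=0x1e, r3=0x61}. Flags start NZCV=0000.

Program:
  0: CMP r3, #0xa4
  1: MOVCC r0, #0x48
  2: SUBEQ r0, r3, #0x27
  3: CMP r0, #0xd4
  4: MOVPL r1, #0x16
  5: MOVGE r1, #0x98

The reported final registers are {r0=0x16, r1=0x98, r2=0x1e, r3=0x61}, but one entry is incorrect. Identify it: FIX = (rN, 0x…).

[0] flags=1001 → (cmp)
[1] flags=1001 CC?T → r0=0x48
[2] flags=1001 EQ?F → skip
[3] flags=0000 → (cmp)
[4] flags=0000 PL?T → r1=0x16
[5] flags=0000 GE?T → r1=0x98

FIX = (r0, 0x48)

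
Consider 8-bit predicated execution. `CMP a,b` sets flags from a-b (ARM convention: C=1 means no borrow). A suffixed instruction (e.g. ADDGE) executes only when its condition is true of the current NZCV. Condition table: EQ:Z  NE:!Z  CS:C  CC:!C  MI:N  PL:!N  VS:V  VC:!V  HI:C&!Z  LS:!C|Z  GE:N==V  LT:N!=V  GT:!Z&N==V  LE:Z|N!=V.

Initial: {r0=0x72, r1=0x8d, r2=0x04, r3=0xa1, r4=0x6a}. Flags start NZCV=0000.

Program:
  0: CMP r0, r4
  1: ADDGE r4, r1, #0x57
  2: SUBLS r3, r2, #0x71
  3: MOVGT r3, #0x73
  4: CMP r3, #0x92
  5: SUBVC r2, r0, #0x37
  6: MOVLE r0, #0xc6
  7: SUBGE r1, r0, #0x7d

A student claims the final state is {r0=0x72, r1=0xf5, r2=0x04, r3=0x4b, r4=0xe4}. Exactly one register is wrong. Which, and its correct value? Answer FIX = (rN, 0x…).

0: ✓ CMP  NZCV=0010
1: ✓ ADDGE  r4←0xe4
2: · SUBLS
3: ✓ MOVGT  r3←0x73
4: ✓ CMP  NZCV=1001
5: · SUBVC
6: · MOVLE
7: ✓ SUBGE  r1←0xf5

FIX = (r3, 0x73)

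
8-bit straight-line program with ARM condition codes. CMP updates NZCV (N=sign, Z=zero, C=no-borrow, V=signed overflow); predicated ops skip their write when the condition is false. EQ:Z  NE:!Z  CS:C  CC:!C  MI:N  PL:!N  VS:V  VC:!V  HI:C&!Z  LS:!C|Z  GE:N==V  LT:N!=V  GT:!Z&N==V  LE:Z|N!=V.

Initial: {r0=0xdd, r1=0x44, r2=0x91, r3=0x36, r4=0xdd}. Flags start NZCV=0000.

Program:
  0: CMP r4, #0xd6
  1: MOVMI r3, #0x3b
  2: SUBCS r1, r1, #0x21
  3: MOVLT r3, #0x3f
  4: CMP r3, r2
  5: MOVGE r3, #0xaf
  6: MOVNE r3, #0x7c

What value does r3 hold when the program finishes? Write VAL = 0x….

VAL = 0x7c

0: ✓ CMP  NZCV=0010
1: · MOVMI
2: ✓ SUBCS  r1←0x23
3: · MOVLT
4: ✓ CMP  NZCV=1001
5: ✓ MOVGE  r3←0xaf
6: ✓ MOVNE  r3←0x7c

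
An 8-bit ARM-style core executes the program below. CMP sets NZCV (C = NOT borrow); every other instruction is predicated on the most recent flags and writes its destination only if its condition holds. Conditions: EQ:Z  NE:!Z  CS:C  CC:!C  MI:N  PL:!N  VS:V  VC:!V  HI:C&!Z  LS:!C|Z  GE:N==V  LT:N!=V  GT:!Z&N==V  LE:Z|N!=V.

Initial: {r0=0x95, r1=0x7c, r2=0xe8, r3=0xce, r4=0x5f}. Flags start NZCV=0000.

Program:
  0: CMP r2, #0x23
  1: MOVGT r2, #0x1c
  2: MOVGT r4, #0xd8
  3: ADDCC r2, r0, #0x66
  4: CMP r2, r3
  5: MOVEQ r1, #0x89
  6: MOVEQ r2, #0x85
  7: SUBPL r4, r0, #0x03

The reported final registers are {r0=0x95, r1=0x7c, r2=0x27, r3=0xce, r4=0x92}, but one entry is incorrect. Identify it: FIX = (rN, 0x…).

FIX = (r2, 0xe8)

0: ✓ CMP  NZCV=1010
1: · MOVGT
2: · MOVGT
3: · ADDCC
4: ✓ CMP  NZCV=0010
5: · MOVEQ
6: · MOVEQ
7: ✓ SUBPL  r4←0x92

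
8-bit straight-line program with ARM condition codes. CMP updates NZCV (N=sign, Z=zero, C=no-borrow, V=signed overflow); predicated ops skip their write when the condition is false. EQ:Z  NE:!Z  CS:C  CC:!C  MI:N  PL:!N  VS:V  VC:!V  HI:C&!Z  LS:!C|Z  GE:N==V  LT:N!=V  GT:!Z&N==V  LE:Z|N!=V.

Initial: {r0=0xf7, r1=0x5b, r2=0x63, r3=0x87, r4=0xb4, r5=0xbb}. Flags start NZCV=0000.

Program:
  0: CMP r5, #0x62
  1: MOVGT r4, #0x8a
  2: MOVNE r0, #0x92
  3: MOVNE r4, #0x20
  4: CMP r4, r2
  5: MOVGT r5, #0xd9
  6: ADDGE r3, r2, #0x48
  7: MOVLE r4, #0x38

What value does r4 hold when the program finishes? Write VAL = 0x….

0: ✓ CMP  NZCV=0011
1: · MOVGT
2: ✓ MOVNE  r0←0x92
3: ✓ MOVNE  r4←0x20
4: ✓ CMP  NZCV=1000
5: · MOVGT
6: · ADDGE
7: ✓ MOVLE  r4←0x38

VAL = 0x38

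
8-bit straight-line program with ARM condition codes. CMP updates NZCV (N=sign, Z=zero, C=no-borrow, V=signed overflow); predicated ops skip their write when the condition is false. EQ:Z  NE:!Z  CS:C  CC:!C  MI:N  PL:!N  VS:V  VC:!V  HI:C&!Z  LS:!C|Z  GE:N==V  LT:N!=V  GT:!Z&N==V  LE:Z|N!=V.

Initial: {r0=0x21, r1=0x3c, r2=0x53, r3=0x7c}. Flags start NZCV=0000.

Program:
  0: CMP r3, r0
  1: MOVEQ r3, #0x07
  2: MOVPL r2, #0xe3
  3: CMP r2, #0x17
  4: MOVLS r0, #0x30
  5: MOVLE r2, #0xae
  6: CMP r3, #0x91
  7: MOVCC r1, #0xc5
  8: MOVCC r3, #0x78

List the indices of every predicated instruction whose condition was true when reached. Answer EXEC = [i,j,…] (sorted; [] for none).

[0] flags=0010 → (cmp)
[1] flags=0010 EQ?F → skip
[2] flags=0010 PL?T → r2=0xe3
[3] flags=1010 → (cmp)
[4] flags=1010 LS?F → skip
[5] flags=1010 LE?T → r2=0xae
[6] flags=1001 → (cmp)
[7] flags=1001 CC?T → r1=0xc5
[8] flags=1001 CC?T → r3=0x78

EXEC = [2,5,7,8]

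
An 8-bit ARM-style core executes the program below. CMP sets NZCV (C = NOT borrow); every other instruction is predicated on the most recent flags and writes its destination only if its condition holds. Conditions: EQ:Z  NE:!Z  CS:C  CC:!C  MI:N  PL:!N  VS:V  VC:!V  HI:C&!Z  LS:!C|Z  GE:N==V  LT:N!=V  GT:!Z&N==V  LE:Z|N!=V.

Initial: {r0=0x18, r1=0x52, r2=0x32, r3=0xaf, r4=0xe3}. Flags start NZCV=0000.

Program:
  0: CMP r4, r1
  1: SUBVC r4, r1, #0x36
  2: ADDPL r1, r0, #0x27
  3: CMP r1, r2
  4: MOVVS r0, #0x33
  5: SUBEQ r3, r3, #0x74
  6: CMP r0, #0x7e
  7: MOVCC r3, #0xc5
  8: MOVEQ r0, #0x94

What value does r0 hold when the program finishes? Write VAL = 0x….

0: ✓ CMP  NZCV=1010
1: ✓ SUBVC  r4←0x1c
2: · ADDPL
3: ✓ CMP  NZCV=0010
4: · MOVVS
5: · SUBEQ
6: ✓ CMP  NZCV=1000
7: ✓ MOVCC  r3←0xc5
8: · MOVEQ

VAL = 0x18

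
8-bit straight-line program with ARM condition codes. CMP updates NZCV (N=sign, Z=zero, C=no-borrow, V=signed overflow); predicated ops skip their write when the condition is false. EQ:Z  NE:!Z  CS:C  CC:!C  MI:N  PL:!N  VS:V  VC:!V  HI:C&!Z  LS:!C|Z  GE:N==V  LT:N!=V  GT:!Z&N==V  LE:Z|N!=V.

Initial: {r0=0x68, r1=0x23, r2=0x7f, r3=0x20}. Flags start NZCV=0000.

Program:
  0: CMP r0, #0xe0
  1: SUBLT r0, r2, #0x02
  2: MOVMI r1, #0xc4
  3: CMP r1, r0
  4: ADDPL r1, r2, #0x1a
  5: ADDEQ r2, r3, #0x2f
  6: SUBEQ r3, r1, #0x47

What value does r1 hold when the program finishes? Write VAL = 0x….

[0] flags=1001 → (cmp)
[1] flags=1001 LT?F → skip
[2] flags=1001 MI?T → r1=0xc4
[3] flags=0011 → (cmp)
[4] flags=0011 PL?T → r1=0x99
[5] flags=0011 EQ?F → skip
[6] flags=0011 EQ?F → skip

VAL = 0x99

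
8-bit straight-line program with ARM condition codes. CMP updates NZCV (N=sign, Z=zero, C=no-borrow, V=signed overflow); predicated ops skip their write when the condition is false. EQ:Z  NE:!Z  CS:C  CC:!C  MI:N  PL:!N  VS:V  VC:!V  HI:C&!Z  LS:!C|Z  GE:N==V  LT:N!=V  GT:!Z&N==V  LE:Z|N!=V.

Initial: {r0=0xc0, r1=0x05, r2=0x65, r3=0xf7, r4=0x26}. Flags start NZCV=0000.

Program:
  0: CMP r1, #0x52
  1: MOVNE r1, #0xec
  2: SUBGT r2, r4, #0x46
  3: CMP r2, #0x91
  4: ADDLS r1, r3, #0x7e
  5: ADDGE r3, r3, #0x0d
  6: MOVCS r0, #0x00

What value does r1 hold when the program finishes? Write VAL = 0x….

[0] flags=1000 → (cmp)
[1] flags=1000 NE?T → r1=0xec
[2] flags=1000 GT?F → skip
[3] flags=1001 → (cmp)
[4] flags=1001 LS?T → r1=0x75
[5] flags=1001 GE?T → r3=0x04
[6] flags=1001 CS?F → skip

VAL = 0x75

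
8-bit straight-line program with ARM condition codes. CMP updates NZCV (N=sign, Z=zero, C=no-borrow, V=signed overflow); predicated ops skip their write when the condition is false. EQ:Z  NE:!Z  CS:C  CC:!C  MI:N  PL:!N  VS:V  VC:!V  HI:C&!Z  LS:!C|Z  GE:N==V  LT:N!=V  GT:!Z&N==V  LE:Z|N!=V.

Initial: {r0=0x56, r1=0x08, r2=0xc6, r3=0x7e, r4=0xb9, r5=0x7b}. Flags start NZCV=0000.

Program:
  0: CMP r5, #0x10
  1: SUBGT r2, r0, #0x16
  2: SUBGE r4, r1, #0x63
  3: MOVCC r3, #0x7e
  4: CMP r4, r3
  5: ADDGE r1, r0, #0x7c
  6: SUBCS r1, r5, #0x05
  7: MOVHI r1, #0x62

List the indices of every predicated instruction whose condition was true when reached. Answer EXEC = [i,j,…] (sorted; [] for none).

EXEC = [1,2,6,7]

[0] flags=0010 → (cmp)
[1] flags=0010 GT?T → r2=0x40
[2] flags=0010 GE?T → r4=0xa5
[3] flags=0010 CC?F → skip
[4] flags=0011 → (cmp)
[5] flags=0011 GE?F → skip
[6] flags=0011 CS?T → r1=0x76
[7] flags=0011 HI?T → r1=0x62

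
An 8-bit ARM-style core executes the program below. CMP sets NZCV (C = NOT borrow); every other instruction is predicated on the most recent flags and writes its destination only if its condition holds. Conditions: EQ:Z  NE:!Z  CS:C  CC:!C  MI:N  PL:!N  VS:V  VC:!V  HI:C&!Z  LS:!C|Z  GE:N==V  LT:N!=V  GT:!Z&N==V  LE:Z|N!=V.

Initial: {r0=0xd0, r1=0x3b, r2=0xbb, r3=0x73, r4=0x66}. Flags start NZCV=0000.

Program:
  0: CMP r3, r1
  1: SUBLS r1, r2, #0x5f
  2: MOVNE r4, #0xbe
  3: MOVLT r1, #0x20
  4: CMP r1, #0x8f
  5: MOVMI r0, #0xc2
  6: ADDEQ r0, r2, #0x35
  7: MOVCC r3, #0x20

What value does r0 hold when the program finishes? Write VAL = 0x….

0: ✓ CMP  NZCV=0010
1: · SUBLS
2: ✓ MOVNE  r4←0xbe
3: · MOVLT
4: ✓ CMP  NZCV=1001
5: ✓ MOVMI  r0←0xc2
6: · ADDEQ
7: ✓ MOVCC  r3←0x20

VAL = 0xc2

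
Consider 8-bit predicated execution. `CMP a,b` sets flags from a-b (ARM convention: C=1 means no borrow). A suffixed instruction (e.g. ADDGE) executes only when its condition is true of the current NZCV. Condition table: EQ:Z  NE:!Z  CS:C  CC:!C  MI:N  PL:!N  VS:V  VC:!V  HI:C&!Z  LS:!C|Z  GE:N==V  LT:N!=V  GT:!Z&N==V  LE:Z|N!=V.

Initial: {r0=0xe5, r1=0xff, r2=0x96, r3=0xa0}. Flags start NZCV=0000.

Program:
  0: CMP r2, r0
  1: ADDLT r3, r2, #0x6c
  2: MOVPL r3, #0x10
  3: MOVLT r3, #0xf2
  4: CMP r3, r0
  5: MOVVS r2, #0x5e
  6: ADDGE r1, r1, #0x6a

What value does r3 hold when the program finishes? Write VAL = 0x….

[0] flags=1000 → (cmp)
[1] flags=1000 LT?T → r3=0x02
[2] flags=1000 PL?F → skip
[3] flags=1000 LT?T → r3=0xf2
[4] flags=0010 → (cmp)
[5] flags=0010 VS?F → skip
[6] flags=0010 GE?T → r1=0x69

VAL = 0xf2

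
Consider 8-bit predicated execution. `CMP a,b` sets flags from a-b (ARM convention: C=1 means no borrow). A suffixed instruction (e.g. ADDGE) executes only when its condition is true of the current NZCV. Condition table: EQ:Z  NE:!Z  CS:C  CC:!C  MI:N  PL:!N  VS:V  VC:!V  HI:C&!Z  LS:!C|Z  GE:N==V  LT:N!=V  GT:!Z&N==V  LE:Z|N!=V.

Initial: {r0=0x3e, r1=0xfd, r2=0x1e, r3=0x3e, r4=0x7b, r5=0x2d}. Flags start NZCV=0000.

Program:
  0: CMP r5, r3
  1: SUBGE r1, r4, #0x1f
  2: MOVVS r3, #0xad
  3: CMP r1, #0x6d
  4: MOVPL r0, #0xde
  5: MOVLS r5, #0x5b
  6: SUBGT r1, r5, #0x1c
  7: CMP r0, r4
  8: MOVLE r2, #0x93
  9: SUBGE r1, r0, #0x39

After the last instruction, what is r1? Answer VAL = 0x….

0: ✓ CMP  NZCV=1000
1: · SUBGE
2: · MOVVS
3: ✓ CMP  NZCV=1010
4: · MOVPL
5: · MOVLS
6: · SUBGT
7: ✓ CMP  NZCV=1000
8: ✓ MOVLE  r2←0x93
9: · SUBGE

VAL = 0xfd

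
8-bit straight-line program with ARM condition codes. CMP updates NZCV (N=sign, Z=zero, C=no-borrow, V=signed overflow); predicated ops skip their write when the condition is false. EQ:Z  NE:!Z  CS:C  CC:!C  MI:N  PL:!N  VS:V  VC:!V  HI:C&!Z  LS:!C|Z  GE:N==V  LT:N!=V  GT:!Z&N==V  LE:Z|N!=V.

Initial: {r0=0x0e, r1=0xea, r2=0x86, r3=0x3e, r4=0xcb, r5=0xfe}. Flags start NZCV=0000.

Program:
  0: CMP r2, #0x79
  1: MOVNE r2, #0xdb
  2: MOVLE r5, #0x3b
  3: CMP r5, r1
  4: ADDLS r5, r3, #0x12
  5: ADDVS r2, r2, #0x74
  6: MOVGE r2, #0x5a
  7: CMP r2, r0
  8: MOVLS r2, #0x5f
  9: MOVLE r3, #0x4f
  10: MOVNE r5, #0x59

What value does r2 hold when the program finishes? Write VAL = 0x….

0: ✓ CMP  NZCV=0011
1: ✓ MOVNE  r2←0xdb
2: ✓ MOVLE  r5←0x3b
3: ✓ CMP  NZCV=0000
4: ✓ ADDLS  r5←0x50
5: · ADDVS
6: ✓ MOVGE  r2←0x5a
7: ✓ CMP  NZCV=0010
8: · MOVLS
9: · MOVLE
10: ✓ MOVNE  r5←0x59

VAL = 0x5a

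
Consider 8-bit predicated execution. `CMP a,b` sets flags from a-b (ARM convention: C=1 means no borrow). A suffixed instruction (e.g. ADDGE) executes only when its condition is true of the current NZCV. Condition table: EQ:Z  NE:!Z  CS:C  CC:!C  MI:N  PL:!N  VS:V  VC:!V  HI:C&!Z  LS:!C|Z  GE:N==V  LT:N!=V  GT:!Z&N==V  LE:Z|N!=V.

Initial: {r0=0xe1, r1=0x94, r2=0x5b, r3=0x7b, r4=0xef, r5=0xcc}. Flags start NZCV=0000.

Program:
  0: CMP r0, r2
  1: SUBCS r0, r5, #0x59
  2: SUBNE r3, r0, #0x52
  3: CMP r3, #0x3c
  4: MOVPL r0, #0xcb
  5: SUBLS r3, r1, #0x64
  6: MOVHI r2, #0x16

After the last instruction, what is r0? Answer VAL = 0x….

[0] flags=1010 → (cmp)
[1] flags=1010 CS?T → r0=0x73
[2] flags=1010 NE?T → r3=0x21
[3] flags=1000 → (cmp)
[4] flags=1000 PL?F → skip
[5] flags=1000 LS?T → r3=0x30
[6] flags=1000 HI?F → skip

VAL = 0x73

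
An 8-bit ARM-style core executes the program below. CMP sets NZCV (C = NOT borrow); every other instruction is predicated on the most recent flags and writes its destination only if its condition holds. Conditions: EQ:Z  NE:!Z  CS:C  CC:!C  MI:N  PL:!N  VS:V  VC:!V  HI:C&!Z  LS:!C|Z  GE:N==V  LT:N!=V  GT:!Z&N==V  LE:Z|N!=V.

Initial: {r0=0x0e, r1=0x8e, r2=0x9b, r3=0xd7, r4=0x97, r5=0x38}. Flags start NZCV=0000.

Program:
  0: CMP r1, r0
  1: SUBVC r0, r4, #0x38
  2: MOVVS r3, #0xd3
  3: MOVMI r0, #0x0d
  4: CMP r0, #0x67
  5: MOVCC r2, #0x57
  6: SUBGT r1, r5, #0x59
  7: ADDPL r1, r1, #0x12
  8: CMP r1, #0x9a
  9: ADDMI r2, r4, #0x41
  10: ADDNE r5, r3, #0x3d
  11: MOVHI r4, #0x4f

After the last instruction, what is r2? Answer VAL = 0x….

[0] flags=1010 → (cmp)
[1] flags=1010 VC?T → r0=0x5f
[2] flags=1010 VS?F → skip
[3] flags=1010 MI?T → r0=0x0d
[4] flags=1000 → (cmp)
[5] flags=1000 CC?T → r2=0x57
[6] flags=1000 GT?F → skip
[7] flags=1000 PL?F → skip
[8] flags=1000 → (cmp)
[9] flags=1000 MI?T → r2=0xd8
[10] flags=1000 NE?T → r5=0x14
[11] flags=1000 HI?F → skip

VAL = 0xd8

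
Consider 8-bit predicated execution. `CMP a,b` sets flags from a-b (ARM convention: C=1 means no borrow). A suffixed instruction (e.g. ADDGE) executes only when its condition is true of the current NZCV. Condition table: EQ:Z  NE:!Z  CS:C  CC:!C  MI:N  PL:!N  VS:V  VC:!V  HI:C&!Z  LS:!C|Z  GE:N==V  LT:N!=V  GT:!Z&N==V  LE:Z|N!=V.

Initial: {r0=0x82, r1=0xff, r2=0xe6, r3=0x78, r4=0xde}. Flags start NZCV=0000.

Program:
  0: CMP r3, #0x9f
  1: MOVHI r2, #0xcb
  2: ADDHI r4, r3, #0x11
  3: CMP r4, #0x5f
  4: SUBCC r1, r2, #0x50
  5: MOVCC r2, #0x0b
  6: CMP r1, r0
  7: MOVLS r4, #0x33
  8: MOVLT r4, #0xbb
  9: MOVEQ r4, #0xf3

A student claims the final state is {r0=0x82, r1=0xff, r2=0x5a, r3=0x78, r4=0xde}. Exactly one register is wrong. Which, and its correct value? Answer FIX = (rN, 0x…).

FIX = (r2, 0xe6)

[0] flags=1001 → (cmp)
[1] flags=1001 HI?F → skip
[2] flags=1001 HI?F → skip
[3] flags=0011 → (cmp)
[4] flags=0011 CC?F → skip
[5] flags=0011 CC?F → skip
[6] flags=0010 → (cmp)
[7] flags=0010 LS?F → skip
[8] flags=0010 LT?F → skip
[9] flags=0010 EQ?F → skip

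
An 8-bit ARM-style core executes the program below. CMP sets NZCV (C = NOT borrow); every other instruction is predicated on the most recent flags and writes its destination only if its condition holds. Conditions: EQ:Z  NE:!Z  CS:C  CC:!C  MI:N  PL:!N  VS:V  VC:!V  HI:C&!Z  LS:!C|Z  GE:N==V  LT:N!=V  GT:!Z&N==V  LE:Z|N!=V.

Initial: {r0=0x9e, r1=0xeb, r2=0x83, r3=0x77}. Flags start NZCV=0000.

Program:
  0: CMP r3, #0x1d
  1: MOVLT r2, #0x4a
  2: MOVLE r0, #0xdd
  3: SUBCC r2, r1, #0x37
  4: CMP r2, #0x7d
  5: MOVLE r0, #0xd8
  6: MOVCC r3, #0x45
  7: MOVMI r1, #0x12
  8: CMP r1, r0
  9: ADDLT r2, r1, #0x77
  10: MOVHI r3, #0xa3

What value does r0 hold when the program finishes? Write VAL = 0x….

0: ✓ CMP  NZCV=0010
1: · MOVLT
2: · MOVLE
3: · SUBCC
4: ✓ CMP  NZCV=0011
5: ✓ MOVLE  r0←0xd8
6: · MOVCC
7: · MOVMI
8: ✓ CMP  NZCV=0010
9: · ADDLT
10: ✓ MOVHI  r3←0xa3

VAL = 0xd8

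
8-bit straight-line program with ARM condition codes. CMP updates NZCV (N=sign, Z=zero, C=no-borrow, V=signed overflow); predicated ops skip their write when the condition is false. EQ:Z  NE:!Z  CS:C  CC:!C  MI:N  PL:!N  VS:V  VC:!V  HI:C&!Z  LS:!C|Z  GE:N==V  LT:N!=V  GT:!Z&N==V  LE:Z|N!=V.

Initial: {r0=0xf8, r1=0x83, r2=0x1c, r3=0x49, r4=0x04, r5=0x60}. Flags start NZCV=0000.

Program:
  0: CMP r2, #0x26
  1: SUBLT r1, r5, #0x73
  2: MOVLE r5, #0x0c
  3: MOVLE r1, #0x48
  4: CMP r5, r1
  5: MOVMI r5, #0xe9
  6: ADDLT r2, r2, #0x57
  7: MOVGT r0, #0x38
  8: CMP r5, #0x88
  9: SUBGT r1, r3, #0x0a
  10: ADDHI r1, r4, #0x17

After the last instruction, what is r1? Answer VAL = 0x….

VAL = 0x1b

[0] flags=1000 → (cmp)
[1] flags=1000 LT?T → r1=0xed
[2] flags=1000 LE?T → r5=0x0c
[3] flags=1000 LE?T → r1=0x48
[4] flags=1000 → (cmp)
[5] flags=1000 MI?T → r5=0xe9
[6] flags=1000 LT?T → r2=0x73
[7] flags=1000 GT?F → skip
[8] flags=0010 → (cmp)
[9] flags=0010 GT?T → r1=0x3f
[10] flags=0010 HI?T → r1=0x1b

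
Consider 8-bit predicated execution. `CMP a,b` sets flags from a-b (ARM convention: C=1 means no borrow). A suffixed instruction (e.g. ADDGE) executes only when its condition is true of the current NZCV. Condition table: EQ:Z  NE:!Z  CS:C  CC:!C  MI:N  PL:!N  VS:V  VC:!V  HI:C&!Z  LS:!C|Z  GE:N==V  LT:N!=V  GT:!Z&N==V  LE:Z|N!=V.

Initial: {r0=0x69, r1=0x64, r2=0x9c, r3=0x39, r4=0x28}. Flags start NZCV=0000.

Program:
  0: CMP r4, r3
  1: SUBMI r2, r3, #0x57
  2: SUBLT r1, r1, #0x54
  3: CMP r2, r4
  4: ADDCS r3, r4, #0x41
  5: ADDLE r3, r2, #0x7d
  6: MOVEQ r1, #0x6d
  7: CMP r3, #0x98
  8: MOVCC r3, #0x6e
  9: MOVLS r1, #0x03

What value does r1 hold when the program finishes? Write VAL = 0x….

VAL = 0x03

0: ✓ CMP  NZCV=1000
1: ✓ SUBMI  r2←0xe2
2: ✓ SUBLT  r1←0x10
3: ✓ CMP  NZCV=1010
4: ✓ ADDCS  r3←0x69
5: ✓ ADDLE  r3←0x5f
6: · MOVEQ
7: ✓ CMP  NZCV=1001
8: ✓ MOVCC  r3←0x6e
9: ✓ MOVLS  r1←0x03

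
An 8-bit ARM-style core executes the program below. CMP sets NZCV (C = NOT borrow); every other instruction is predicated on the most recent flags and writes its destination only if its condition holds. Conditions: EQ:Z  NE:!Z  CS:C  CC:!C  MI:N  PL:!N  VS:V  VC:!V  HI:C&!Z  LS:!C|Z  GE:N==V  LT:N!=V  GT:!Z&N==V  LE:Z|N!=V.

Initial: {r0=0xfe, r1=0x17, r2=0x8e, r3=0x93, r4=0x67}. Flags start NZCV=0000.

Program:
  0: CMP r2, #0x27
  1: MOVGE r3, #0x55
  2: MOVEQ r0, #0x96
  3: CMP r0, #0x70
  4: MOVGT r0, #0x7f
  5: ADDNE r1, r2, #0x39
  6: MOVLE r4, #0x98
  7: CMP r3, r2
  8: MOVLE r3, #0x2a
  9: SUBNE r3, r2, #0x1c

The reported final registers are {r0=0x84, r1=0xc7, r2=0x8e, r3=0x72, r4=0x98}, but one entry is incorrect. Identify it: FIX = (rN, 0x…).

FIX = (r0, 0xfe)

[0] flags=0011 → (cmp)
[1] flags=0011 GE?F → skip
[2] flags=0011 EQ?F → skip
[3] flags=1010 → (cmp)
[4] flags=1010 GT?F → skip
[5] flags=1010 NE?T → r1=0xc7
[6] flags=1010 LE?T → r4=0x98
[7] flags=0010 → (cmp)
[8] flags=0010 LE?F → skip
[9] flags=0010 NE?T → r3=0x72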